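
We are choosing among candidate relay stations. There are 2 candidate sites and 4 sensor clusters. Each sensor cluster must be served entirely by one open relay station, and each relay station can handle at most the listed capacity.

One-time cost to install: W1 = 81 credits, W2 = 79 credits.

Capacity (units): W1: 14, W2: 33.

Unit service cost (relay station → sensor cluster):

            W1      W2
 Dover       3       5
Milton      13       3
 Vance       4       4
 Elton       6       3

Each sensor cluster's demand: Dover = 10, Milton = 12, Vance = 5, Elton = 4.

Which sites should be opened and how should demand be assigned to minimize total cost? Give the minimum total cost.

Minimum total cost: 197

Open {W2}: Dover→W2 5·10=50, Milton→W2 3·12=36, Vance→W2 4·5=20, Elton→W2 3·4=12.
Loads: W2 carries 31/33. Service 118; fixed 79; total 197.
Next best feasible plan costs 258.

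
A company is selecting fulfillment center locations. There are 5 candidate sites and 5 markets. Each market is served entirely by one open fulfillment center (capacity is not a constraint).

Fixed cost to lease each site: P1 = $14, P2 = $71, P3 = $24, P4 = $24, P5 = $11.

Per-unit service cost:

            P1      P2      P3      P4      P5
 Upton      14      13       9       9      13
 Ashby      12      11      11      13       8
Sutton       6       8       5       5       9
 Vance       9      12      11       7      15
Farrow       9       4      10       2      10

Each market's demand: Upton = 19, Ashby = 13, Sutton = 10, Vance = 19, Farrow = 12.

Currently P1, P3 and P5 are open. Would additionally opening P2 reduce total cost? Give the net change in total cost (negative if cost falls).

Current service cost with {P1, P3, P5}: 604.
Adding P2: each market re-picks its cheapest; new service cost 544, saving 60.
Extra fixed cost: 71. Net change = 71 − 60 = 11.
(Totals: 653 → 664.)

No — net change +11 (cost rises by 11).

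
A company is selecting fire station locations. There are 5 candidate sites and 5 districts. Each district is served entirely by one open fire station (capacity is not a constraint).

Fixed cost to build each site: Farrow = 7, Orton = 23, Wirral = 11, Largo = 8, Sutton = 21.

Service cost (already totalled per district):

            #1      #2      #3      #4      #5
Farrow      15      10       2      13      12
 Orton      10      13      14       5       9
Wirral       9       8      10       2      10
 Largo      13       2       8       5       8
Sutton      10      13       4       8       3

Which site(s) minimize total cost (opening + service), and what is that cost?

Open Largo only; minimum total cost 44.

For any fixed open set, each district goes to its cheapest open site; total = fixed + service.
{Largo}: #1→Largo 13, #2→Largo 2, #3→Largo 8, #4→Largo 5, #5→Largo 8. Service 36; fixed 8; total 44.
{Farrow, Largo}: #1→Largo 13, #2→Largo 2, #3→Farrow 2, #4→Largo 5, #5→Largo 8. Service 30; fixed 15; total 45.
{Wirral, Largo}: #1→Wirral 9, #2→Largo 2, #3→Largo 8, #4→Wirral 2, #5→Largo 8. Service 29; fixed 19; total 48.
{Farrow, Orton, Wirral, Largo, Sutton}: service 18 + fixed 70 = 88
No other subset beats 44.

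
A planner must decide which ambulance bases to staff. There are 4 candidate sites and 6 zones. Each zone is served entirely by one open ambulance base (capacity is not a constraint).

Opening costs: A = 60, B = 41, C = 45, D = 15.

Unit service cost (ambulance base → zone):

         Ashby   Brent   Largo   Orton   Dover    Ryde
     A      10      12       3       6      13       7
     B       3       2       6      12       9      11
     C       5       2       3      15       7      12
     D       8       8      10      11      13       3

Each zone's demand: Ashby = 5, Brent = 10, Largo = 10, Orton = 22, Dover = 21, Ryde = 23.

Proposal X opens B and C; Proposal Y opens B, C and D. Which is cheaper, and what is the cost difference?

Proposal X: {B, C}: Ashby→B 3·5=15, Brent→B 2·10=20, Largo→C 3·10=30, Orton→B 12·22=264, Dover→C 7·21=147, Ryde→B 11·23=253. Service 729; fixed 86; total 815.
Proposal Y: {B, C, D}: Ashby→B 3·5=15, Brent→B 2·10=20, Largo→C 3·10=30, Orton→D 11·22=242, Dover→C 7·21=147, Ryde→D 3·23=69. Service 523; fixed 101; total 624.
Difference: |815 − 624| = 191.

Proposal Y is cheaper by 191.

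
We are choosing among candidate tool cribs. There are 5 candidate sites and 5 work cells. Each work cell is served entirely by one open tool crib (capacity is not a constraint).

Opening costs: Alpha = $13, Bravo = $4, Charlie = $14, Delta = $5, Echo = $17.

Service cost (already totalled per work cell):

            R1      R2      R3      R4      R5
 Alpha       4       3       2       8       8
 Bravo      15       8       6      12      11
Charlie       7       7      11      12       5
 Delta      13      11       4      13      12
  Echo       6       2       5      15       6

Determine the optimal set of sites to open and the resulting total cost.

For any fixed open set, each work cell goes to its cheapest open site; total = fixed + service.
{Alpha}: R1→Alpha 4, R2→Alpha 3, R3→Alpha 2, R4→Alpha 8, R5→Alpha 8. Service 25; fixed 13; total 38.
{Alpha, Bravo}: service 25 + fixed 17 = 42
{Alpha, Delta}: R1→Alpha 4, R2→Alpha 3, R3→Alpha 2, R4→Alpha 8, R5→Alpha 8. Service 25; fixed 18; total 43.
{Alpha, Bravo, Charlie, Delta, Echo}: R1→Alpha 4, R2→Echo 2, R3→Alpha 2, R4→Alpha 8, R5→Charlie 5. Service 21; fixed 53; total 74.
No other subset beats 38.

Open Alpha only; minimum total cost 38.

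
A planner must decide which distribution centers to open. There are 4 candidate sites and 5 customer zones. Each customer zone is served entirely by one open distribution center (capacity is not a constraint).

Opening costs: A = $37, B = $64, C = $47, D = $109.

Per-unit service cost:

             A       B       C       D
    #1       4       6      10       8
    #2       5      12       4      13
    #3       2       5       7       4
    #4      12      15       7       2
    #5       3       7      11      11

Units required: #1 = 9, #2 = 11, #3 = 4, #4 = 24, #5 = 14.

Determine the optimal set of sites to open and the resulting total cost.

For any fixed open set, each customer zone goes to its cheapest open site; total = fixed + service.
{A, D}: #1→A 4·9=36, #2→A 5·11=55, #3→A 2·4=8, #4→D 2·24=48, #5→A 3·14=42. Service 189; fixed 146; total 335.
{A, C, D}: service 178 + fixed 193 = 371
{A, C}: service 298 + fixed 84 = 382
{A, B, C, D}: service 178 + fixed 257 = 435
No other subset beats 335.

Open A and D; minimum total cost 335.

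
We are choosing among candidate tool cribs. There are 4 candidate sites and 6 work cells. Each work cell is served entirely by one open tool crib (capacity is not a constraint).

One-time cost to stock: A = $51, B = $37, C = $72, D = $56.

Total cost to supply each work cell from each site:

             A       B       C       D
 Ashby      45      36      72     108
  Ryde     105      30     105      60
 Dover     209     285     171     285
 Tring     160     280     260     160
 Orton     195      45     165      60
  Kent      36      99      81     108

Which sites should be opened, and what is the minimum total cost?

Open A and B; minimum total cost 604.

For any fixed open set, each work cell goes to its cheapest open site; total = fixed + service.
{A, B}: Ashby→B 36, Ryde→B 30, Dover→A 209, Tring→A 160, Orton→B 45, Kent→A 36. Service 516; fixed 88; total 604.
{A, B, C}: service 478 + fixed 160 = 638
{A, B, D}: Ashby→B 36, Ryde→B 30, Dover→A 209, Tring→A 160, Orton→B 45, Kent→A 36. Service 516; fixed 144; total 660.
{A, B, C, D}: Ashby→B 36, Ryde→B 30, Dover→C 171, Tring→A 160, Orton→B 45, Kent→A 36. Service 478; fixed 216; total 694.
No other subset beats 604.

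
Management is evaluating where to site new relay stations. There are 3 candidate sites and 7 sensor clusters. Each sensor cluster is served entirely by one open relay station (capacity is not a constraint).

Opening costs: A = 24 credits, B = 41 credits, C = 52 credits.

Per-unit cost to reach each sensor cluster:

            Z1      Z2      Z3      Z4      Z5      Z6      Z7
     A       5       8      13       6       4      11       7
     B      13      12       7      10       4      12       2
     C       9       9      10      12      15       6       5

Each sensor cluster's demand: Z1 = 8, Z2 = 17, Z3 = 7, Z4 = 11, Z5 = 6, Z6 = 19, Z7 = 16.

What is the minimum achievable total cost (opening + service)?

For any fixed open set, each sensor cluster goes to its cheapest open site; total = fixed + service.
{A, B, C}: Z1→A 5·8=40, Z2→A 8·17=136, Z3→B 7·7=49, Z4→A 6·11=66, Z5→A 4·6=24, Z6→C 6·19=114, Z7→B 2·16=32. Service 461; fixed 117; total 578.
{A, C}: Z1→A 5·8=40, Z2→A 8·17=136, Z3→C 10·7=70, Z4→A 6·11=66, Z5→A 4·6=24, Z6→C 6·19=114, Z7→C 5·16=80. Service 530; fixed 76; total 606.
{A, B}: service 556 + fixed 65 = 621
{A}: service 678 + fixed 24 = 702
(All 7 nonempty subsets were checked; A, B and C is lowest.)

Minimum total cost: 578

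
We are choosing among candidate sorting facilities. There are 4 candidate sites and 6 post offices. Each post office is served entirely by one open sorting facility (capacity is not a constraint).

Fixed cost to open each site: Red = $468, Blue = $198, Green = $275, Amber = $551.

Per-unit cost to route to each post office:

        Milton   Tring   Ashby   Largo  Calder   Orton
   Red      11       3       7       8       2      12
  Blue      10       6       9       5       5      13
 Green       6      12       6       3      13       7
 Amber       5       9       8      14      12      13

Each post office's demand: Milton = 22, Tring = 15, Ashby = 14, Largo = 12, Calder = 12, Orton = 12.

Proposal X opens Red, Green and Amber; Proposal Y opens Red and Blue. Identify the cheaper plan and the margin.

Proposal X: {Red, Green, Amber}: Milton→Amber 5·22=110, Tring→Red 3·15=45, Ashby→Green 6·14=84, Largo→Green 3·12=36, Calder→Red 2·12=24, Orton→Green 7·12=84. Service 383; fixed 1294; total 1677.
Proposal Y: {Red, Blue}: Milton→Blue 10·22=220, Tring→Red 3·15=45, Ashby→Red 7·14=98, Largo→Blue 5·12=60, Calder→Red 2·12=24, Orton→Red 12·12=144. Service 591; fixed 666; total 1257.
Difference: |1677 − 1257| = 420.

Proposal Y is cheaper by 420.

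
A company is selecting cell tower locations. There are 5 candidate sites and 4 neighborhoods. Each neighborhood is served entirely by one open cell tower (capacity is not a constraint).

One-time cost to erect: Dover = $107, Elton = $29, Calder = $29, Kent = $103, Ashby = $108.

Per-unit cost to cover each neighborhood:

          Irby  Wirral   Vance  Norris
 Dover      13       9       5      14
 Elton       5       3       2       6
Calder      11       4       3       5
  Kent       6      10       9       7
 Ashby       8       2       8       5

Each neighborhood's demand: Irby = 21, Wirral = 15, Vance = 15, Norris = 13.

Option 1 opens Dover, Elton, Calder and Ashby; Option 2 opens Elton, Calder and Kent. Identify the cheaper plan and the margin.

Option 2 is cheaper by 97.

Option 1: {Dover, Elton, Calder, Ashby}: Irby→Elton 5·21=105, Wirral→Ashby 2·15=30, Vance→Elton 2·15=30, Norris→Calder 5·13=65. Service 230; fixed 273; total 503.
Option 2: {Elton, Calder, Kent}: Irby→Elton 5·21=105, Wirral→Elton 3·15=45, Vance→Elton 2·15=30, Norris→Calder 5·13=65. Service 245; fixed 161; total 406.
Difference: |503 − 406| = 97.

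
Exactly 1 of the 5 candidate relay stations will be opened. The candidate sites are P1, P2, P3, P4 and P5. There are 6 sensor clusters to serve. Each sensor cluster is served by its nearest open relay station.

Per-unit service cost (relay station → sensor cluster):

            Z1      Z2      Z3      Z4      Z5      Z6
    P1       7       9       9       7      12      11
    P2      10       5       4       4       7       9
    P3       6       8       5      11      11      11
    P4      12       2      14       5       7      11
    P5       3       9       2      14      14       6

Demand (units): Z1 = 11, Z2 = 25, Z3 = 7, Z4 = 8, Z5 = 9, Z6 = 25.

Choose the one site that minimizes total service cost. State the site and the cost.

Choose P2 only; total service cost 583.

With exactly 1 open, each sensor cluster uses its cheapest among the chosen.
{P2}: Z1→P2 10·11=110, Z2→P2 5·25=125, Z3→P2 4·7=28, Z4→P2 4·8=32, Z5→P2 7·9=63, Z6→P2 9·25=225. Service cost 583.
{P4}: service cost 658
{P5}: service cost 660
Among all 5 size-1 choices, {P2} is lowest.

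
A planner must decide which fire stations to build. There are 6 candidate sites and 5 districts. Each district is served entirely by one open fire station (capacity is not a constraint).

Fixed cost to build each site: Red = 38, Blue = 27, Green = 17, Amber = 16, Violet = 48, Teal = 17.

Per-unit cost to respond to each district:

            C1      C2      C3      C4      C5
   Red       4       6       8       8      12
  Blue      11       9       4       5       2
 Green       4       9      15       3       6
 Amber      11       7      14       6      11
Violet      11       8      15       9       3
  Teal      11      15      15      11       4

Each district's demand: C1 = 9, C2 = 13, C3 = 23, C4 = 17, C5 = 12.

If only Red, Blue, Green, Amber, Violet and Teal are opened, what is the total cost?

Each district is assigned to its cheapest site among the open ones.
{Red, Blue, Green, Amber, Violet, Teal}: C1→Red 4·9=36, C2→Red 6·13=78, C3→Blue 4·23=92, C4→Green 3·17=51, C5→Blue 2·12=24. Service 281; fixed 163; total 444.

Total cost: 444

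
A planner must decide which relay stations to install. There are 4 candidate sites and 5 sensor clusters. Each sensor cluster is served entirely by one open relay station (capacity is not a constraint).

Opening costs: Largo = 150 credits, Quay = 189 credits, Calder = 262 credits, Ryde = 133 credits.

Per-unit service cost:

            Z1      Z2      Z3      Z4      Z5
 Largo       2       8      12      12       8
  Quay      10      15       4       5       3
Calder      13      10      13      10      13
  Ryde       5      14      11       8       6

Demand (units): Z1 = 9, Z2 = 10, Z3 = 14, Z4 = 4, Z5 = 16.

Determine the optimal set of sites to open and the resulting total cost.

Open Quay only; minimum total cost 553.

For any fixed open set, each sensor cluster goes to its cheapest open site; total = fixed + service.
{Quay}: Z1→Quay 10·9=90, Z2→Quay 15·10=150, Z3→Quay 4·14=56, Z4→Quay 5·4=20, Z5→Quay 3·16=48. Service 364; fixed 189; total 553.
{Largo, Quay}: service 222 + fixed 339 = 561
{Largo}: service 442 + fixed 150 = 592
{Largo, Quay, Calder, Ryde}: service 222 + fixed 734 = 956
No other subset beats 553.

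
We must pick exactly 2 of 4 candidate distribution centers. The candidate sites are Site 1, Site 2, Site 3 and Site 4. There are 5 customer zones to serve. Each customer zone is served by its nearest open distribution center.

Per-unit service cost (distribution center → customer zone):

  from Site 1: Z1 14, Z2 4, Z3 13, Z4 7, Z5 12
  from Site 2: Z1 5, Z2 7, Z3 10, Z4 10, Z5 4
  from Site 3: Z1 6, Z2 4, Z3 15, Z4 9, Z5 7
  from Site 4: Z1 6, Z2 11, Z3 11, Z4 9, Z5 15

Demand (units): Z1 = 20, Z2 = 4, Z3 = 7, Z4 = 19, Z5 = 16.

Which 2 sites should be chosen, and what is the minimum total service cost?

With exactly 2 open, each customer zone uses its cheapest among the chosen.
{Site 1, Site 2}: Z1→Site 2 5·20=100, Z2→Site 1 4·4=16, Z3→Site 2 10·7=70, Z4→Site 1 7·19=133, Z5→Site 2 4·16=64. Service cost 383.
{Site 2, Site 3}: service cost 421
{Site 2, Site 4}: service cost 433
Among all 6 size-2 choices, {Site 1, Site 2} is lowest.

Choose Site 1 and Site 2; total service cost 383.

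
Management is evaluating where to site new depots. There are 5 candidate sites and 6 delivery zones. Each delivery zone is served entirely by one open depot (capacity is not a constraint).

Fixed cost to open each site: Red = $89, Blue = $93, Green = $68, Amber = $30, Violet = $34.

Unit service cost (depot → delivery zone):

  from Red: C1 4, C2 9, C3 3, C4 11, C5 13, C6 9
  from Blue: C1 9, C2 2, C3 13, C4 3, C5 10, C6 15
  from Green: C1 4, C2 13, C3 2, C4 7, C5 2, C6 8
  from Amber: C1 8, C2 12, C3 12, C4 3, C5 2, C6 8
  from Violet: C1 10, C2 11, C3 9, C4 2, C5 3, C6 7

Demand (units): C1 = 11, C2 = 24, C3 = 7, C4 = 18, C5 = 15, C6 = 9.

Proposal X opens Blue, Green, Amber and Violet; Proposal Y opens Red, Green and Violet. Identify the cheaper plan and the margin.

Proposal X: {Blue, Green, Amber, Violet}: C1→Green 4·11=44, C2→Blue 2·24=48, C3→Green 2·7=14, C4→Violet 2·18=36, C5→Green 2·15=30, C6→Violet 7·9=63. Service 235; fixed 225; total 460.
Proposal Y: {Red, Green, Violet}: C1→Red 4·11=44, C2→Red 9·24=216, C3→Green 2·7=14, C4→Violet 2·18=36, C5→Green 2·15=30, C6→Violet 7·9=63. Service 403; fixed 191; total 594.
Difference: |460 − 594| = 134.

Proposal X is cheaper by 134.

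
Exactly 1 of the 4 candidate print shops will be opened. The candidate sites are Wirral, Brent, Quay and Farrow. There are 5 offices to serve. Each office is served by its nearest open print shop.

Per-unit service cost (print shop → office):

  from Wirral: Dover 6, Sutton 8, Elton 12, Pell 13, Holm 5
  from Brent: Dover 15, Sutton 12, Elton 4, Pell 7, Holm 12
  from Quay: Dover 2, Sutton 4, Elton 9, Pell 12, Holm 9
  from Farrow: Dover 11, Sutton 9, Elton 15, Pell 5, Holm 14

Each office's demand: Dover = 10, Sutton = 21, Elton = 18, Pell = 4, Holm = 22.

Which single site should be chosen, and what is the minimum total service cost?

With exactly 1 open, each office uses its cheapest among the chosen.
{Quay}: Dover→Quay 2·10=20, Sutton→Quay 4·21=84, Elton→Quay 9·18=162, Pell→Quay 12·4=48, Holm→Quay 9·22=198. Service cost 512.
{Wirral}: service cost 606
{Brent}: service cost 766
Among all 4 size-1 choices, {Quay} is lowest.

Choose Quay only; total service cost 512.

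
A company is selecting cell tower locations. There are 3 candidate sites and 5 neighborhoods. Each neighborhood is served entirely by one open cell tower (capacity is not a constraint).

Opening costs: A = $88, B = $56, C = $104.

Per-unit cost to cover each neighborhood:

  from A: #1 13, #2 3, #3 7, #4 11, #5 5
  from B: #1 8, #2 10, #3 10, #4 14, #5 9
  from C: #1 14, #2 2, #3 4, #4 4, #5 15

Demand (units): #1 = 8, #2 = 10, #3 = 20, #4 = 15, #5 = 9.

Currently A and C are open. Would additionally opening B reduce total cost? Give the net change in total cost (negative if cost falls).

No — net change +16 (cost rises by 16).

Current service cost with {A, C}: 309.
Adding B: each neighborhood re-picks its cheapest; new service cost 269, saving 40.
Extra fixed cost: 56. Net change = 56 − 40 = 16.
(Totals: 501 → 517.)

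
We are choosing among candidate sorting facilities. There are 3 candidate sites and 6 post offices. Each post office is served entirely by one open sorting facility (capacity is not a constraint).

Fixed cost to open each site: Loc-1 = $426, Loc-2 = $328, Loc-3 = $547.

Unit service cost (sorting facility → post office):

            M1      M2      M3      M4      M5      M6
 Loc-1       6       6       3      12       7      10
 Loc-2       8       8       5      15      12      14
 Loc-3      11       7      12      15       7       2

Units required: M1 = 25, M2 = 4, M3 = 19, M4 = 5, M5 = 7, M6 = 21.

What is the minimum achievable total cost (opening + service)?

For any fixed open set, each post office goes to its cheapest open site; total = fixed + service.
{Loc-1}: M1→Loc-1 6·25=150, M2→Loc-1 6·4=24, M3→Loc-1 3·19=57, M4→Loc-1 12·5=60, M5→Loc-1 7·7=49, M6→Loc-1 10·21=210. Service 550; fixed 426; total 976.
{Loc-2}: service 780 + fixed 328 = 1108
{Loc-3}: M1→Loc-3 11·25=275, M2→Loc-3 7·4=28, M3→Loc-3 12·19=228, M4→Loc-3 15·5=75, M5→Loc-3 7·7=49, M6→Loc-3 2·21=42. Service 697; fixed 547; total 1244.
{Loc-1, Loc-2, Loc-3}: M1→Loc-1 6·25=150, M2→Loc-1 6·4=24, M3→Loc-1 3·19=57, M4→Loc-1 12·5=60, M5→Loc-1 7·7=49, M6→Loc-3 2·21=42. Service 382; fixed 1301; total 1683.
No other subset beats 976.

Minimum total cost: 976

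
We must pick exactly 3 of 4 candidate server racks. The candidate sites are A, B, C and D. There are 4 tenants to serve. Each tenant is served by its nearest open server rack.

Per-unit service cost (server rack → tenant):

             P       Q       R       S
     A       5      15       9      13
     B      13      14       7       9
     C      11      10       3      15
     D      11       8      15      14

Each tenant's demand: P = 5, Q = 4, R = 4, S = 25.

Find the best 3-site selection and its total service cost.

Choose A, B and C; total service cost 302.

With exactly 3 open, each tenant uses its cheapest among the chosen.
{A, B, C}: P→A 5·5=25, Q→C 10·4=40, R→C 3·4=12, S→B 9·25=225. Service cost 302.
{A, B, D}: service cost 310
{B, C, D}: service cost 324
Among all 4 size-3 choices, {A, B, C} is lowest.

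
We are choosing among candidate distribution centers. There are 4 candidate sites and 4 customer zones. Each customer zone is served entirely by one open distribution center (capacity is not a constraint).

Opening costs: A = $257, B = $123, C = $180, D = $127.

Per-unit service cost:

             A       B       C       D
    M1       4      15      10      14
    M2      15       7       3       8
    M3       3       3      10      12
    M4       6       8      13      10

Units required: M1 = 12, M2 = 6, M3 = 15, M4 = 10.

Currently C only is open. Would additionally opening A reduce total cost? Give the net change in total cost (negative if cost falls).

No — net change +10 (cost rises by 10).

Current service cost with {C}: 418.
Adding A: each customer zone re-picks its cheapest; new service cost 171, saving 247.
Extra fixed cost: 257. Net change = 257 − 247 = 10.
(Totals: 598 → 608.)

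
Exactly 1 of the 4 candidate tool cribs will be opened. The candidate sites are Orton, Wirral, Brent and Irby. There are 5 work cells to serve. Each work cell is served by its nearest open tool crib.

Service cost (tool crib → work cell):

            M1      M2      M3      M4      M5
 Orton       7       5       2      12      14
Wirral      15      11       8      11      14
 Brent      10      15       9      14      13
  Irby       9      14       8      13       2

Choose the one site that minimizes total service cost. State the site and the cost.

Choose Orton only; total service cost 40.

With exactly 1 open, each work cell uses its cheapest among the chosen.
{Orton}: M1→Orton 7, M2→Orton 5, M3→Orton 2, M4→Orton 12, M5→Orton 14. Service cost 40.
{Irby}: service cost 46
{Wirral}: service cost 59
Among all 4 size-1 choices, {Orton} is lowest.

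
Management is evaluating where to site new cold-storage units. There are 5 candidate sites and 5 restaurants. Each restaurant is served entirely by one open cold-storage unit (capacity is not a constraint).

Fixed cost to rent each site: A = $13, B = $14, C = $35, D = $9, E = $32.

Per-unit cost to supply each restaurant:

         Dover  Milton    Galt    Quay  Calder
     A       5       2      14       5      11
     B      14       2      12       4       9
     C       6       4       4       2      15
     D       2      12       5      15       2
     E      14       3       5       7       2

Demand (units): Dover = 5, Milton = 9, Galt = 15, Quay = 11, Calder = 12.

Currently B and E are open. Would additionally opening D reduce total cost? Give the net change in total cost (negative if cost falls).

Yes — net change −51 (cost falls by 51).

Current service cost with {B, E}: 231.
Adding D: each restaurant re-picks its cheapest; new service cost 171, saving 60.
Extra fixed cost: 9. Net change = 9 − 60 = -51.
(Totals: 277 → 226.)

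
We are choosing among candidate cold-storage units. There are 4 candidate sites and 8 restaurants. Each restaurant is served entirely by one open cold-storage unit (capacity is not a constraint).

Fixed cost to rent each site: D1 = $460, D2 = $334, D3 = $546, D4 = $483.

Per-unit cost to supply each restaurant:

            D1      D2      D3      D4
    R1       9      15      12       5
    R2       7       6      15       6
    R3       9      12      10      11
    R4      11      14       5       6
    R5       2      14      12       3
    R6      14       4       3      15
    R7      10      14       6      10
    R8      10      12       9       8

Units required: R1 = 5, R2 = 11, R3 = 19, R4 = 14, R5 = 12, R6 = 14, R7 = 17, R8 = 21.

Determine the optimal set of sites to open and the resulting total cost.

For any fixed open set, each restaurant goes to its cheapest open site; total = fixed + service.
{D4}: R1→D4 5·5=25, R2→D4 6·11=66, R3→D4 11·19=209, R4→D4 6·14=84, R5→D4 3·12=36, R6→D4 15·14=210, R7→D4 10·17=170, R8→D4 8·21=168. Service 968; fixed 483; total 1451.
{D1}: R1→D1 9·5=45, R2→D1 7·11=77, R3→D1 9·19=171, R4→D1 11·14=154, R5→D1 2·12=24, R6→D1 14·14=196, R7→D1 10·17=170, R8→D1 10·21=210. Service 1047; fixed 460; total 1507.
{D3}: service 962 + fixed 546 = 1508
{D1, D2, D3, D4}: R1→D4 5·5=25, R2→D2 6·11=66, R3→D1 9·19=171, R4→D3 5·14=70, R5→D1 2·12=24, R6→D3 3·14=42, R7→D3 6·17=102, R8→D4 8·21=168. Service 668; fixed 1823; total 2491.
(All 15 nonempty subsets were checked; D4 only is lowest.)

Open D4 only; minimum total cost 1451.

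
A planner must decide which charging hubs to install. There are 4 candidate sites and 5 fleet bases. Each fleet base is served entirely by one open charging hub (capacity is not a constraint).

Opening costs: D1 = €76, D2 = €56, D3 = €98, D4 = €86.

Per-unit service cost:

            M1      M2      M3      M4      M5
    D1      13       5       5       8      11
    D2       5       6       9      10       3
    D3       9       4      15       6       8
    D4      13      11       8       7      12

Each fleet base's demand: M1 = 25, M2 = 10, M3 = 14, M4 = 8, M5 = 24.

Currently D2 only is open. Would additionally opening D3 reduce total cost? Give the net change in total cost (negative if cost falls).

Current service cost with {D2}: 463.
Adding D3: each fleet base re-picks its cheapest; new service cost 411, saving 52.
Extra fixed cost: 98. Net change = 98 − 52 = 46.
(Totals: 519 → 565.)

No — net change +46 (cost rises by 46).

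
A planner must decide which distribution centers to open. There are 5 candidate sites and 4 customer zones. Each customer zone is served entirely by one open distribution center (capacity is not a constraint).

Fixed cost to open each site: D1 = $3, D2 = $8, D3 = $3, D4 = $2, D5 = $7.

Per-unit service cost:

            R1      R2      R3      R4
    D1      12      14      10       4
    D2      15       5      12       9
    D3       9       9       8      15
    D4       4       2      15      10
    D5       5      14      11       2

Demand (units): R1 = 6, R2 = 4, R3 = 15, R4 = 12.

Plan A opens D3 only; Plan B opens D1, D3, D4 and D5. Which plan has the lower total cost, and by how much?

Plan A: {D3}: R1→D3 9·6=54, R2→D3 9·4=36, R3→D3 8·15=120, R4→D3 15·12=180. Service 390; fixed 3; total 393.
Plan B: {D1, D3, D4, D5}: R1→D4 4·6=24, R2→D4 2·4=8, R3→D3 8·15=120, R4→D5 2·12=24. Service 176; fixed 15; total 191.
Difference: |393 − 191| = 202.

Plan B is cheaper by 202.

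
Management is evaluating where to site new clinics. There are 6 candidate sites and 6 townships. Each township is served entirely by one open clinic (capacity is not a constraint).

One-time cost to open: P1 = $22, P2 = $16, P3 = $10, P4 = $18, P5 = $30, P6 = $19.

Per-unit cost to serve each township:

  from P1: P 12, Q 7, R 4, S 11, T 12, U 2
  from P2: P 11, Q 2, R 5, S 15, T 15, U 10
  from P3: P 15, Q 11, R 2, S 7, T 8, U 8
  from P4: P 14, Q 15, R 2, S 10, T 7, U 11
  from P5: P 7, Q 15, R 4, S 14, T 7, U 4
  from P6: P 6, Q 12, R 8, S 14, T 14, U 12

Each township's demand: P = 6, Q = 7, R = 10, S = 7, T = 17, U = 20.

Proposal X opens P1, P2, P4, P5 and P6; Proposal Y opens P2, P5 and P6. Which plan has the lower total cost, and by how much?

Proposal X is cheaper by 48.

Proposal X: {P1, P2, P4, P5, P6}: P→P6 6·6=36, Q→P2 2·7=14, R→P4 2·10=20, S→P4 10·7=70, T→P4 7·17=119, U→P1 2·20=40. Service 299; fixed 105; total 404.
Proposal Y: {P2, P5, P6}: P→P6 6·6=36, Q→P2 2·7=14, R→P5 4·10=40, S→P5 14·7=98, T→P5 7·17=119, U→P5 4·20=80. Service 387; fixed 65; total 452.
Difference: |404 − 452| = 48.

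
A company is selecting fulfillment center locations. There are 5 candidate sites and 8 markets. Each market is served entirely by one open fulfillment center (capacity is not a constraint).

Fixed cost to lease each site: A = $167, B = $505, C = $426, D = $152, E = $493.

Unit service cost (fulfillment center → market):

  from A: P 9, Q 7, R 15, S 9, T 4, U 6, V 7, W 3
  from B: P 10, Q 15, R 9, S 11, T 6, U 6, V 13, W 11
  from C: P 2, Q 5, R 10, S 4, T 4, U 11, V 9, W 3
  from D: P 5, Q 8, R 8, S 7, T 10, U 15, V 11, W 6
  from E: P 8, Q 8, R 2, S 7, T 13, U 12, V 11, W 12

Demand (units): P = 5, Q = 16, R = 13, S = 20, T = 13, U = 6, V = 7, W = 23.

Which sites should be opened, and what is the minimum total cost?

Open A only; minimum total cost 905.

For any fixed open set, each market goes to its cheapest open site; total = fixed + service.
{A}: P→A 9·5=45, Q→A 7·16=112, R→A 15·13=195, S→A 9·20=180, T→A 4·13=52, U→A 6·6=36, V→A 7·7=49, W→A 3·23=69. Service 738; fixed 167; total 905.
{A, D}: P→D 5·5=25, Q→A 7·16=112, R→D 8·13=104, S→D 7·20=140, T→A 4·13=52, U→A 6·6=36, V→A 7·7=49, W→A 3·23=69. Service 587; fixed 319; total 906.
{C}: service 550 + fixed 426 = 976
{A, B, C, D, E}: service 402 + fixed 1743 = 2145
No other subset beats 905.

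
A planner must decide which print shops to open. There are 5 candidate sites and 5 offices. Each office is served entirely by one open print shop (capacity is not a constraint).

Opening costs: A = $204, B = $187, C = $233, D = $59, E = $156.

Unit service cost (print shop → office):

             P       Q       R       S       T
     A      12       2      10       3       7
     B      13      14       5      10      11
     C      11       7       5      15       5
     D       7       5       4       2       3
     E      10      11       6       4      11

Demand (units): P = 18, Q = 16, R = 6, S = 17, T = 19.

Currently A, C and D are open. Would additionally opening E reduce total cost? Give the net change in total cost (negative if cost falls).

Current service cost with {A, C, D}: 273.
Adding E: each office re-picks its cheapest; new service cost 273, saving 0.
Extra fixed cost: 156. Net change = 156 − 0 = 156.
(Totals: 769 → 925.)

No — net change +156 (cost rises by 156).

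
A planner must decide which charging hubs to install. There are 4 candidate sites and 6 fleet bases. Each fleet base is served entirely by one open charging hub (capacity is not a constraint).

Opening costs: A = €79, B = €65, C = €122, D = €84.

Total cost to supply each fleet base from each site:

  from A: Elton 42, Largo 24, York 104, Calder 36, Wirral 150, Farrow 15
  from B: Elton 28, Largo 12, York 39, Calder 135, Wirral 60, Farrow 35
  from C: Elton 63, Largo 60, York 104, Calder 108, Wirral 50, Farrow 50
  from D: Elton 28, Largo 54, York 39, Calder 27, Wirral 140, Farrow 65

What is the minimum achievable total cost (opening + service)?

For any fixed open set, each fleet base goes to its cheapest open site; total = fixed + service.
{A, B}: Elton→B 28, Largo→B 12, York→B 39, Calder→A 36, Wirral→B 60, Farrow→A 15. Service 190; fixed 144; total 334.
{B, D}: service 201 + fixed 149 = 350
{B}: service 309 + fixed 65 = 374
{A, B, C, D}: service 171 + fixed 350 = 521
(All 15 nonempty subsets were checked; A and B is lowest.)

Minimum total cost: 334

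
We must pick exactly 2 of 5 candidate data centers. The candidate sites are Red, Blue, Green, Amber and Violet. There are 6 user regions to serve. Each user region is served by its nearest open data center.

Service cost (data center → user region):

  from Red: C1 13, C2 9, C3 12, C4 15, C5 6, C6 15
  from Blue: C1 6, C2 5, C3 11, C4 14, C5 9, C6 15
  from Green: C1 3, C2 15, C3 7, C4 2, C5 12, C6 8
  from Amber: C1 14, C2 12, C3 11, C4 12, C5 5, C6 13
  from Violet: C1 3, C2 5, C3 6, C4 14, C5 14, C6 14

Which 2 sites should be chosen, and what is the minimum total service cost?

Choose Blue and Green; total service cost 34.

With exactly 2 open, each user region uses its cheapest among the chosen.
{Blue, Green}: C1→Green 3, C2→Blue 5, C3→Green 7, C4→Green 2, C5→Blue 9, C6→Green 8. Service cost 34.
{Red, Green}: service cost 35
{Green, Violet}: service cost 36
Among all 10 size-2 choices, {Blue, Green} is lowest.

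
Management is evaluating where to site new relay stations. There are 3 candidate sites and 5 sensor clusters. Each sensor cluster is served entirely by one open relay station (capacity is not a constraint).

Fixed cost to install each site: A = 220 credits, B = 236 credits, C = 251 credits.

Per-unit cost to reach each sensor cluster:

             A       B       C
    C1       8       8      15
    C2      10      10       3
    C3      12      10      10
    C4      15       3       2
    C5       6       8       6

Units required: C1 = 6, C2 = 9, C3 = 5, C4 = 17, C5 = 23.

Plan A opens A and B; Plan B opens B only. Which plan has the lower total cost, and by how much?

Plan B is cheaper by 174.

Plan A: {A, B}: C1→A 8·6=48, C2→A 10·9=90, C3→B 10·5=50, C4→B 3·17=51, C5→A 6·23=138. Service 377; fixed 456; total 833.
Plan B: {B}: C1→B 8·6=48, C2→B 10·9=90, C3→B 10·5=50, C4→B 3·17=51, C5→B 8·23=184. Service 423; fixed 236; total 659.
Difference: |833 − 659| = 174.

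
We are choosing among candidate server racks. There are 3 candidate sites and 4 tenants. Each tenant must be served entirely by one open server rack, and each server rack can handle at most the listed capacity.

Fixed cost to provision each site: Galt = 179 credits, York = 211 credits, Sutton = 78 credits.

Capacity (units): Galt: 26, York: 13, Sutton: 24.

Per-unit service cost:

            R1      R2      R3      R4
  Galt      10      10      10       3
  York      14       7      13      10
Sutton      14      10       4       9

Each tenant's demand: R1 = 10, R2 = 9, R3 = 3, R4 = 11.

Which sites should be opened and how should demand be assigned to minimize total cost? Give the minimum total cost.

Minimum total cost: 492

Open {Galt, Sutton}: R1→Galt 10·10=100, R2→Sutton 10·9=90, R3→Sutton 4·3=12, R4→Galt 3·11=33.
Loads: Galt carries 21/26, Sutton carries 12/24. Service 235; fixed 257; total 492.
Next best feasible plan costs 510.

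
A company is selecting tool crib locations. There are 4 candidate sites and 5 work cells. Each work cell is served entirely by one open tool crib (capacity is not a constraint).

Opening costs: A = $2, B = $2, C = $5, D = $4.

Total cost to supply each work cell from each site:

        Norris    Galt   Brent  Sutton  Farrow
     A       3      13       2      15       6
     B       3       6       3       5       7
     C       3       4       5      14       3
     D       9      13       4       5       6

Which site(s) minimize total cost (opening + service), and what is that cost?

For any fixed open set, each work cell goes to its cheapest open site; total = fixed + service.
{B, C}: Norris→B 3, Galt→C 4, Brent→B 3, Sutton→B 5, Farrow→C 3. Service 18; fixed 7; total 25.
{A, B}: service 22 + fixed 4 = 26
{A, B, C}: service 17 + fixed 9 = 26
{A, B, C, D}: Norris→A 3, Galt→C 4, Brent→A 2, Sutton→B 5, Farrow→C 3. Service 17; fixed 13; total 30.
No other subset beats 25.

Open B and C; minimum total cost 25.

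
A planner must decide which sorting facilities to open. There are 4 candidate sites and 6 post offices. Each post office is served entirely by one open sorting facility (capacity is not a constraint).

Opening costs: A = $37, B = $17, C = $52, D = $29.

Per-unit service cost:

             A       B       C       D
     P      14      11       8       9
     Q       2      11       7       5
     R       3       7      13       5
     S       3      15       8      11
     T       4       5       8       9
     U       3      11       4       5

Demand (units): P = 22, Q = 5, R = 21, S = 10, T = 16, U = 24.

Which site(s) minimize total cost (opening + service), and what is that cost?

For any fixed open set, each post office goes to its cheapest open site; total = fixed + service.
{A, D}: P→D 9·22=198, Q→A 2·5=10, R→A 3·21=63, S→A 3·10=30, T→A 4·16=64, U→A 3·24=72. Service 437; fixed 66; total 503.
{A, C}: service 415 + fixed 89 = 504
{A, B, D}: P→D 9·22=198, Q→A 2·5=10, R→A 3·21=63, S→A 3·10=30, T→A 4·16=64, U→A 3·24=72. Service 437; fixed 83; total 520.
{A, B, C, D}: P→C 8·22=176, Q→A 2·5=10, R→A 3·21=63, S→A 3·10=30, T→A 4·16=64, U→A 3·24=72. Service 415; fixed 135; total 550.
(All 15 nonempty subsets were checked; A and D is lowest.)

Open A and D; minimum total cost 503.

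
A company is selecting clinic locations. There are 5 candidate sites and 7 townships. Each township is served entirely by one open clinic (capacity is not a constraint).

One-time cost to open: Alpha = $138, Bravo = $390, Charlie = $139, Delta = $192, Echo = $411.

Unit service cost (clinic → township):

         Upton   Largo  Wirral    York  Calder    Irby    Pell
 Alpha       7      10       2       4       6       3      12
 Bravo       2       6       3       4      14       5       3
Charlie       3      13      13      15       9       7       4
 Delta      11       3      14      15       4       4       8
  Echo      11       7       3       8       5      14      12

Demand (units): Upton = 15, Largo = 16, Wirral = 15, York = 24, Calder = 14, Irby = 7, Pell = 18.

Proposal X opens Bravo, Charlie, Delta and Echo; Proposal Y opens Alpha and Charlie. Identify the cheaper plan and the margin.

Proposal Y is cheaper by 704.

Proposal X: {Bravo, Charlie, Delta, Echo}: Upton→Bravo 2·15=30, Largo→Delta 3·16=48, Wirral→Bravo 3·15=45, York→Bravo 4·24=96, Calder→Delta 4·14=56, Irby→Delta 4·7=28, Pell→Bravo 3·18=54. Service 357; fixed 1132; total 1489.
Proposal Y: {Alpha, Charlie}: Upton→Charlie 3·15=45, Largo→Alpha 10·16=160, Wirral→Alpha 2·15=30, York→Alpha 4·24=96, Calder→Alpha 6·14=84, Irby→Alpha 3·7=21, Pell→Charlie 4·18=72. Service 508; fixed 277; total 785.
Difference: |1489 − 785| = 704.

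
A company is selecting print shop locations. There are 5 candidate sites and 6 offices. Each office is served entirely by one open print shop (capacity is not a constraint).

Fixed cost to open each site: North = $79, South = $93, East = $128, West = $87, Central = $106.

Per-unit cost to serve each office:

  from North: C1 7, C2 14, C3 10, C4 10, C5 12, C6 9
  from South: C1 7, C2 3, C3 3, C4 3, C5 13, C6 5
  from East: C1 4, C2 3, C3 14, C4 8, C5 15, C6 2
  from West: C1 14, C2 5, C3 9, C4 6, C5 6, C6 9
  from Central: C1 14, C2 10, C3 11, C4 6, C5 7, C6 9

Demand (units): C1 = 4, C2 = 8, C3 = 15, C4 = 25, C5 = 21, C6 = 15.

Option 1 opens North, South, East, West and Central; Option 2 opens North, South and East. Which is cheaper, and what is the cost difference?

Option 2 is cheaper by 67.

Option 1: {North, South, East, West, Central}: C1→East 4·4=16, C2→South 3·8=24, C3→South 3·15=45, C4→South 3·25=75, C5→West 6·21=126, C6→East 2·15=30. Service 316; fixed 493; total 809.
Option 2: {North, South, East}: C1→East 4·4=16, C2→South 3·8=24, C3→South 3·15=45, C4→South 3·25=75, C5→North 12·21=252, C6→East 2·15=30. Service 442; fixed 300; total 742.
Difference: |809 − 742| = 67.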